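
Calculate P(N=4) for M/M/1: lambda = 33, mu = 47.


rho = 33/47; P(n) = (1-rho)*rho^n = (1-33/47)*(33/47)^4 = 0.0724

0.0724


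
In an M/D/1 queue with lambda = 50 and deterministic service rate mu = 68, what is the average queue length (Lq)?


M/D/1: Lq = rho^2 / (2*(1-rho)) where rho = 50/68; Lq = 1.02

1.02


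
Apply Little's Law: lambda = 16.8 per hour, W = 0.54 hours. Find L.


L = lambda * W = 16.8 * 0.54 = 9.07

9.07


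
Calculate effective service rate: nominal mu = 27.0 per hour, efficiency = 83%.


Effective rate = mu * efficiency = 27.0 * 0.83 = 22.41 per hour

22.41 per hour


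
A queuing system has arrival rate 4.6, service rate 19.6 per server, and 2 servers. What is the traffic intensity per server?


rho = lambda / (c * mu) = 4.6 / (2 * 19.6) = 0.1173

0.1173


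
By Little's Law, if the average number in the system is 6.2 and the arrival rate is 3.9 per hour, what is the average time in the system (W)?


W = L / lambda = 6.2 / 3.9 = 1.5897 hours

1.5897 hours


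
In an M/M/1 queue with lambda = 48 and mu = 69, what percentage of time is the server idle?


Idle fraction = (1 - rho) * 100 = (1 - 48/69) * 100 = 30.4%

30.4%


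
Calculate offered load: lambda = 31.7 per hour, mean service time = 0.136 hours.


Offered load a = lambda * E[S] = 31.7 * 0.136 = 4.31 Erlangs

4.31 Erlangs


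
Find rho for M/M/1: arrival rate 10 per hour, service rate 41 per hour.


rho = lambda/mu = 10/41 = 0.2439

0.2439


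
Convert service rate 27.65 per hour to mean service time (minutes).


Mean service time = 60/mu = 60/27.65 = 2.17 minutes

2.17 minutes


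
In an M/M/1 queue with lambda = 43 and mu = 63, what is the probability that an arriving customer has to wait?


P(wait) = rho = lambda/mu = 43/63 = 0.6825

0.6825


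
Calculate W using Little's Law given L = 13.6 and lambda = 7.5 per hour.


W = L / lambda = 13.6 / 7.5 = 1.8133 hours

1.8133 hours


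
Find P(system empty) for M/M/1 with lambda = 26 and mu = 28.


P0 = 1 - rho = 1 - 26/28 = 0.0714

0.0714


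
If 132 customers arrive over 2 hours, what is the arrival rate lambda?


lambda = total arrivals / time = 132 / 2 = 66.0 per hour

66.0 per hour


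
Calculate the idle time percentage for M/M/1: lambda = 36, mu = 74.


Idle fraction = (1 - rho) * 100 = (1 - 36/74) * 100 = 51.4%

51.4%


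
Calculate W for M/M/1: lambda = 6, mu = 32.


W = 1/(mu - lambda) = 1/(32 - 6) = 0.0385 hours

0.0385 hours


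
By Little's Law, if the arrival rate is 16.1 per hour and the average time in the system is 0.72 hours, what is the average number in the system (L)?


L = lambda * W = 16.1 * 0.72 = 11.59

11.59


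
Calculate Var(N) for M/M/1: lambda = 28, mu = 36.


rho = 28/36; Var(N) = rho/(1-rho)^2 = 15.75

15.75


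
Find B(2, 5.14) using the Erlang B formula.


B(N,A) = (A^N/N!) / sum(A^k/k!, k=0..N) with N=2, A=5.14 = 0.6827

0.6827


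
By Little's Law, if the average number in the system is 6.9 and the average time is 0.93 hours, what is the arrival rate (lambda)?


lambda = L / W = 6.9 / 0.93 = 7.42 per hour

7.42 per hour


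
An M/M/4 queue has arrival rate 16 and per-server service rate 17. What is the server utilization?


rho = lambda/(c*mu) = 16/(4*17) = 0.2353

0.2353


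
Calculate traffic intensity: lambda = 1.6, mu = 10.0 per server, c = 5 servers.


rho = lambda / (c * mu) = 1.6 / (5 * 10.0) = 0.032

0.032


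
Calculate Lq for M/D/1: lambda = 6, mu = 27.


M/D/1: Lq = rho^2 / (2*(1-rho)) where rho = 6/27; Lq = 0.03

0.03


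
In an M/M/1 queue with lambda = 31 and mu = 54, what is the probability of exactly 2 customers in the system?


rho = 31/54; P(n) = (1-rho)*rho^n = (1-31/54)*(31/54)^2 = 0.1404

0.1404


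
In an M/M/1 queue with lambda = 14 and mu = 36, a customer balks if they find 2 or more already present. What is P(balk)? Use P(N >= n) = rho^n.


P(N >= 2) = rho^2 = (14/36)^2 = 0.1512

0.1512


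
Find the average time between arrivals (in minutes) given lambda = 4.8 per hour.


Mean interarrival time = 60/lambda = 60/4.8 = 12.5 minutes

12.5 minutes


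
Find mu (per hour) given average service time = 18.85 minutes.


mu = 60 / avg_service_time = 60 / 18.85 = 3.18 per hour

3.18 per hour


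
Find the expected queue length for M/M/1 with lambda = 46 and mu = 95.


rho = 46/95; Lq = rho^2/(1-rho) = 0.45

0.45


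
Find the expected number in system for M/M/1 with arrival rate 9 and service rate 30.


rho = 9/30; L = rho/(1-rho) = 0.43

0.43


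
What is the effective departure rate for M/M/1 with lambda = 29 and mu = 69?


For a stable queue (lambda < mu), throughput = lambda = 29 per hour

29 per hour


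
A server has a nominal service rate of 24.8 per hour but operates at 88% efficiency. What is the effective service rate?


Effective rate = mu * efficiency = 24.8 * 0.88 = 21.82 per hour

21.82 per hour


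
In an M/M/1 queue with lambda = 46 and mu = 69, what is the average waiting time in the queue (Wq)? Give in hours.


rho = 46/69; Wq = rho/(mu - lambda) = 0.029 hours

0.029 hours


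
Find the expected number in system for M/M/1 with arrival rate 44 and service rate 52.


rho = 44/52; L = rho/(1-rho) = 5.5

5.5


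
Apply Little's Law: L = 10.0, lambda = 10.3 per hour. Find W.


W = L / lambda = 10.0 / 10.3 = 0.9709 hours

0.9709 hours


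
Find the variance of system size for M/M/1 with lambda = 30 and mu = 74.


rho = 30/74; Var(N) = rho/(1-rho)^2 = 1.15

1.15


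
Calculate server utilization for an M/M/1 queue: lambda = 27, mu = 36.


rho = lambda/mu = 27/36 = 0.75

0.75


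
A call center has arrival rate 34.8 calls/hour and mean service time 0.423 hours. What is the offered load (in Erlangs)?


Offered load a = lambda * E[S] = 34.8 * 0.423 = 14.72 Erlangs

14.72 Erlangs


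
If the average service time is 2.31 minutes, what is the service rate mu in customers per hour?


mu = 60 / avg_service_time = 60 / 2.31 = 25.97 per hour

25.97 per hour


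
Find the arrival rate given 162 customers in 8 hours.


lambda = total arrivals / time = 162 / 8 = 20.25 per hour

20.25 per hour


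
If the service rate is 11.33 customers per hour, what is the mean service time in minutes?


Mean service time = 60/mu = 60/11.33 = 5.3 minutes

5.3 minutes


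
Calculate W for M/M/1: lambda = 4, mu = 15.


W = 1/(mu - lambda) = 1/(15 - 4) = 0.0909 hours

0.0909 hours


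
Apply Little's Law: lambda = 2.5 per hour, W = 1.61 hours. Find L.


L = lambda * W = 2.5 * 1.61 = 4.03

4.03


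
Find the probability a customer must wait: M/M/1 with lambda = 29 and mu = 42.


P(wait) = rho = lambda/mu = 29/42 = 0.6905

0.6905


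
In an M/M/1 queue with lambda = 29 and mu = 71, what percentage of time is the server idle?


Idle fraction = (1 - rho) * 100 = (1 - 29/71) * 100 = 59.2%

59.2%


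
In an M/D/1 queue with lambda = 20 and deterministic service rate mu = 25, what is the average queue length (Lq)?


M/D/1: Lq = rho^2 / (2*(1-rho)) where rho = 20/25; Lq = 1.6

1.6


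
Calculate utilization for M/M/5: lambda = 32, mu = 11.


rho = lambda/(c*mu) = 32/(5*11) = 0.5818

0.5818


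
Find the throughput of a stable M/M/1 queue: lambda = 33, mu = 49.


For a stable queue (lambda < mu), throughput = lambda = 33 per hour

33 per hour


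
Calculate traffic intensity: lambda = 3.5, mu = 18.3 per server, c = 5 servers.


rho = lambda / (c * mu) = 3.5 / (5 * 18.3) = 0.0383

0.0383


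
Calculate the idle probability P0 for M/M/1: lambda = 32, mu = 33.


P0 = 1 - rho = 1 - 32/33 = 0.0303

0.0303


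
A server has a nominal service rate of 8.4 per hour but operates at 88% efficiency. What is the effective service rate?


Effective rate = mu * efficiency = 8.4 * 0.88 = 7.39 per hour

7.39 per hour


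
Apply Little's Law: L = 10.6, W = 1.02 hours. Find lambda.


lambda = L / W = 10.6 / 1.02 = 10.39 per hour

10.39 per hour


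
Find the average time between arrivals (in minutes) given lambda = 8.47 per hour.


Mean interarrival time = 60/lambda = 60/8.47 = 7.08 minutes

7.08 minutes


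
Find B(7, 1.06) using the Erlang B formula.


B(N,A) = (A^N/N!) / sum(A^k/k!, k=0..N) with N=7, A=1.06 = 0.0001

0.0001


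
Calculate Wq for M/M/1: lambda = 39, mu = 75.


rho = 39/75; Wq = rho/(mu - lambda) = 0.0144 hours

0.0144 hours


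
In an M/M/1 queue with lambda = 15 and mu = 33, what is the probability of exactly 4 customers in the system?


rho = 15/33; P(n) = (1-rho)*rho^n = (1-15/33)*(15/33)^4 = 0.0233

0.0233


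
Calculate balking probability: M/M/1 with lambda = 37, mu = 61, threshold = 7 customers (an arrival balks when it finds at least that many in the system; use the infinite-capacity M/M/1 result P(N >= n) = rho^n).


P(N >= 7) = rho^7 = (37/61)^7 = 0.0302

0.0302


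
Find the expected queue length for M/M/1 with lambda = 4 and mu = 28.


rho = 4/28; Lq = rho^2/(1-rho) = 0.02

0.02


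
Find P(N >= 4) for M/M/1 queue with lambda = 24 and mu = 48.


P(N >= 4) = rho^4 = (24/48)^4 = 0.0625

0.0625


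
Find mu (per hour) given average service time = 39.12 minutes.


mu = 60 / avg_service_time = 60 / 39.12 = 1.53 per hour

1.53 per hour


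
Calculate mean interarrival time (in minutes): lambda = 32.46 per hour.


Mean interarrival time = 60/lambda = 60/32.46 = 1.85 minutes

1.85 minutes


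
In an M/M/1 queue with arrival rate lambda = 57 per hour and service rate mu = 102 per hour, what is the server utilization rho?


rho = lambda/mu = 57/102 = 0.5588

0.5588


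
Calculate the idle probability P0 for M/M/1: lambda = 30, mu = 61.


P0 = 1 - rho = 1 - 30/61 = 0.5082

0.5082


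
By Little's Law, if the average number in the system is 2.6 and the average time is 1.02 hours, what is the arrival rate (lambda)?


lambda = L / W = 2.6 / 1.02 = 2.55 per hour

2.55 per hour


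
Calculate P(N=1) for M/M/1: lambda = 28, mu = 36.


rho = 28/36; P(n) = (1-rho)*rho^n = (1-28/36)*(28/36)^1 = 0.1728

0.1728


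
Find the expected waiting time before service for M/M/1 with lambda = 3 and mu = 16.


rho = 3/16; Wq = rho/(mu - lambda) = 0.0144 hours

0.0144 hours


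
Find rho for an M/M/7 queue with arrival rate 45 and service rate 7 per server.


rho = lambda/(c*mu) = 45/(7*7) = 0.9184

0.9184


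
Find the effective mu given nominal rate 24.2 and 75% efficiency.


Effective rate = mu * efficiency = 24.2 * 0.75 = 18.15 per hour

18.15 per hour


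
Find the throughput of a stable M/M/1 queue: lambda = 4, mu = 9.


For a stable queue (lambda < mu), throughput = lambda = 4 per hour

4 per hour


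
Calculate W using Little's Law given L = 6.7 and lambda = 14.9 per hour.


W = L / lambda = 6.7 / 14.9 = 0.4497 hours

0.4497 hours


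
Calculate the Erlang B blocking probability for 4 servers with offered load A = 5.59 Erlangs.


B(N,A) = (A^N/N!) / sum(A^k/k!, k=0..N) with N=4, A=5.59 = 0.4422

0.4422


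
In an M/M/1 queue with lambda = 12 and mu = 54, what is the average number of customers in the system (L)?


rho = 12/54; L = rho/(1-rho) = 0.29

0.29


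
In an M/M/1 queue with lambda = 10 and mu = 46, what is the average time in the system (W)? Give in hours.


W = 1/(mu - lambda) = 1/(46 - 10) = 0.0278 hours

0.0278 hours


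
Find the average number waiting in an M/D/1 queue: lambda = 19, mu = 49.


M/D/1: Lq = rho^2 / (2*(1-rho)) where rho = 19/49; Lq = 0.12

0.12


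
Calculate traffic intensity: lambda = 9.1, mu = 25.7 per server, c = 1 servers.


rho = lambda / (c * mu) = 9.1 / (1 * 25.7) = 0.3541

0.3541


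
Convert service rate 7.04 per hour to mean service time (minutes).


Mean service time = 60/mu = 60/7.04 = 8.52 minutes

8.52 minutes


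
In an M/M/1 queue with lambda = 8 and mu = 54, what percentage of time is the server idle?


Idle fraction = (1 - rho) * 100 = (1 - 8/54) * 100 = 85.2%

85.2%


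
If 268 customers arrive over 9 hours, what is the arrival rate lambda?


lambda = total arrivals / time = 268 / 9 = 29.78 per hour

29.78 per hour


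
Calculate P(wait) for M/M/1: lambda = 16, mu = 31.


P(wait) = rho = lambda/mu = 16/31 = 0.5161

0.5161


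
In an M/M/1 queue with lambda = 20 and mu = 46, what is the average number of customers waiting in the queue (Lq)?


rho = 20/46; Lq = rho^2/(1-rho) = 0.33

0.33


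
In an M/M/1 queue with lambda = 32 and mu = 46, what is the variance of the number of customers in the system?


rho = 32/46; Var(N) = rho/(1-rho)^2 = 7.51

7.51


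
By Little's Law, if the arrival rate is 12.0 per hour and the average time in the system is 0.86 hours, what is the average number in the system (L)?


L = lambda * W = 12.0 * 0.86 = 10.32

10.32


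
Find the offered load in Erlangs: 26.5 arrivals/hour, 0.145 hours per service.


Offered load a = lambda * E[S] = 26.5 * 0.145 = 3.84 Erlangs

3.84 Erlangs


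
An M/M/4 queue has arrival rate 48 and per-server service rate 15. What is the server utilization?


rho = lambda/(c*mu) = 48/(4*15) = 0.8

0.8


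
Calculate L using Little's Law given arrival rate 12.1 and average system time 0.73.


L = lambda * W = 12.1 * 0.73 = 8.83

8.83


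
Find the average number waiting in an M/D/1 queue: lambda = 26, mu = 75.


M/D/1: Lq = rho^2 / (2*(1-rho)) where rho = 26/75; Lq = 0.09

0.09


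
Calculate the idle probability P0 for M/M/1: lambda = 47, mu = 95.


P0 = 1 - rho = 1 - 47/95 = 0.5053

0.5053


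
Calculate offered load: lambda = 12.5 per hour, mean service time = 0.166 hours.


Offered load a = lambda * E[S] = 12.5 * 0.166 = 2.08 Erlangs

2.08 Erlangs


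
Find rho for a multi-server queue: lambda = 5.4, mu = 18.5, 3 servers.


rho = lambda / (c * mu) = 5.4 / (3 * 18.5) = 0.0973

0.0973


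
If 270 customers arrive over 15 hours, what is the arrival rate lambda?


lambda = total arrivals / time = 270 / 15 = 18.0 per hour

18.0 per hour


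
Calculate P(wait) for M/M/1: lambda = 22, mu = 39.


P(wait) = rho = lambda/mu = 22/39 = 0.5641

0.5641


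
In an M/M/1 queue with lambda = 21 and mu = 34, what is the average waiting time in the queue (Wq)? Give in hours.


rho = 21/34; Wq = rho/(mu - lambda) = 0.0475 hours

0.0475 hours


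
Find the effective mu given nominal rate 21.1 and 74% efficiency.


Effective rate = mu * efficiency = 21.1 * 0.74 = 15.61 per hour

15.61 per hour


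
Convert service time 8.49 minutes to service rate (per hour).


mu = 60 / avg_service_time = 60 / 8.49 = 7.07 per hour

7.07 per hour


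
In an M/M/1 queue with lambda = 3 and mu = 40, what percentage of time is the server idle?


Idle fraction = (1 - rho) * 100 = (1 - 3/40) * 100 = 92.5%

92.5%


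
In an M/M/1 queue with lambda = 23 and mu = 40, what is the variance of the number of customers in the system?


rho = 23/40; Var(N) = rho/(1-rho)^2 = 3.18

3.18


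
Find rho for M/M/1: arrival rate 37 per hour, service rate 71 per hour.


rho = lambda/mu = 37/71 = 0.5211

0.5211


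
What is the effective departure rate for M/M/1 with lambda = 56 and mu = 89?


For a stable queue (lambda < mu), throughput = lambda = 56 per hour

56 per hour


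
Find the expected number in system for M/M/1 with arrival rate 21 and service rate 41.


rho = 21/41; L = rho/(1-rho) = 1.05

1.05


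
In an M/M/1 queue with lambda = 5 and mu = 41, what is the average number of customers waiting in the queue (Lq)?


rho = 5/41; Lq = rho^2/(1-rho) = 0.02

0.02


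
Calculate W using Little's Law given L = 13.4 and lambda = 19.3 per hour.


W = L / lambda = 13.4 / 19.3 = 0.6943 hours

0.6943 hours


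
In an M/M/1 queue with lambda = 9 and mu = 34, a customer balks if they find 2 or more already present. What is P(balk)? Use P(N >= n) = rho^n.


P(N >= 2) = rho^2 = (9/34)^2 = 0.0701

0.0701


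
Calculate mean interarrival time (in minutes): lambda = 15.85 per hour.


Mean interarrival time = 60/lambda = 60/15.85 = 3.79 minutes

3.79 minutes


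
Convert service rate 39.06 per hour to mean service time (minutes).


Mean service time = 60/mu = 60/39.06 = 1.54 minutes

1.54 minutes


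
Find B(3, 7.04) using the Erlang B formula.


B(N,A) = (A^N/N!) / sum(A^k/k!, k=0..N) with N=3, A=7.04 = 0.6392

0.6392


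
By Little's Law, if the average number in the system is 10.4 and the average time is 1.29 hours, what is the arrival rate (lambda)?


lambda = L / W = 10.4 / 1.29 = 8.06 per hour

8.06 per hour


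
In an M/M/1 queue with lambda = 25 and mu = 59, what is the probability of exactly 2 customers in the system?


rho = 25/59; P(n) = (1-rho)*rho^n = (1-25/59)*(25/59)^2 = 0.1035

0.1035


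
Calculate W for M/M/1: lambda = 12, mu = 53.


W = 1/(mu - lambda) = 1/(53 - 12) = 0.0244 hours

0.0244 hours


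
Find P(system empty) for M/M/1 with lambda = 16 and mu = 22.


P0 = 1 - rho = 1 - 16/22 = 0.2727

0.2727


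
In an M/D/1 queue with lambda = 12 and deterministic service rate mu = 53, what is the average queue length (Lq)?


M/D/1: Lq = rho^2 / (2*(1-rho)) where rho = 12/53; Lq = 0.03

0.03


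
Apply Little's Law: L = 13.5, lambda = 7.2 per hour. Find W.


W = L / lambda = 13.5 / 7.2 = 1.875 hours

1.875 hours


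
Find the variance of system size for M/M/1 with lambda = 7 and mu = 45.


rho = 7/45; Var(N) = rho/(1-rho)^2 = 0.22

0.22


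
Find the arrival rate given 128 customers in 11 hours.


lambda = total arrivals / time = 128 / 11 = 11.64 per hour

11.64 per hour


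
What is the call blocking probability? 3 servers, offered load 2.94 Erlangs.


B(N,A) = (A^N/N!) / sum(A^k/k!, k=0..N) with N=3, A=2.94 = 0.3389

0.3389


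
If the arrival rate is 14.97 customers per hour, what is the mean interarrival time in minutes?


Mean interarrival time = 60/lambda = 60/14.97 = 4.01 minutes

4.01 minutes


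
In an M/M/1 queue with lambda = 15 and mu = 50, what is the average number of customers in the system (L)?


rho = 15/50; L = rho/(1-rho) = 0.43

0.43


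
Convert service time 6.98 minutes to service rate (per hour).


mu = 60 / avg_service_time = 60 / 6.98 = 8.6 per hour

8.6 per hour


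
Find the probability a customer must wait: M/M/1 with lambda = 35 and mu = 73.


P(wait) = rho = lambda/mu = 35/73 = 0.4795

0.4795


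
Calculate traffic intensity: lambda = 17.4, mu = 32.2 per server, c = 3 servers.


rho = lambda / (c * mu) = 17.4 / (3 * 32.2) = 0.1801

0.1801


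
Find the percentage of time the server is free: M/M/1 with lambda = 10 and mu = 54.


Idle fraction = (1 - rho) * 100 = (1 - 10/54) * 100 = 81.5%

81.5%


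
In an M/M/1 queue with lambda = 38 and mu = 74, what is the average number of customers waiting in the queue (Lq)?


rho = 38/74; Lq = rho^2/(1-rho) = 0.54

0.54


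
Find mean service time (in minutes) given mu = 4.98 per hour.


Mean service time = 60/mu = 60/4.98 = 12.05 minutes

12.05 minutes


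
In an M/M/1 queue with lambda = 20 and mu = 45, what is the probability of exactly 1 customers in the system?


rho = 20/45; P(n) = (1-rho)*rho^n = (1-20/45)*(20/45)^1 = 0.2469

0.2469


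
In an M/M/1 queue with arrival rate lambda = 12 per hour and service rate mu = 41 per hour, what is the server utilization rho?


rho = lambda/mu = 12/41 = 0.2927

0.2927


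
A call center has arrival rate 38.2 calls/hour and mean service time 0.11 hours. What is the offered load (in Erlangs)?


Offered load a = lambda * E[S] = 38.2 * 0.11 = 4.2 Erlangs

4.2 Erlangs


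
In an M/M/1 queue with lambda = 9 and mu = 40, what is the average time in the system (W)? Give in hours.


W = 1/(mu - lambda) = 1/(40 - 9) = 0.0323 hours

0.0323 hours


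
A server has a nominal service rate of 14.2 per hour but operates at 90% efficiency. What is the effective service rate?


Effective rate = mu * efficiency = 14.2 * 0.9 = 12.78 per hour

12.78 per hour


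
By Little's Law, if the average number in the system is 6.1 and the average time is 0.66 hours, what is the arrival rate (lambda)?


lambda = L / W = 6.1 / 0.66 = 9.24 per hour

9.24 per hour


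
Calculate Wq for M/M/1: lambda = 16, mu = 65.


rho = 16/65; Wq = rho/(mu - lambda) = 0.005 hours

0.005 hours


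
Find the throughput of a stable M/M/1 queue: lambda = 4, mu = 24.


For a stable queue (lambda < mu), throughput = lambda = 4 per hour

4 per hour


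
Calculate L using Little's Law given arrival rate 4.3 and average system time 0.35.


L = lambda * W = 4.3 * 0.35 = 1.51

1.51


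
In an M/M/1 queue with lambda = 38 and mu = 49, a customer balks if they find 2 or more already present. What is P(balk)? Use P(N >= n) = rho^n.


P(N >= 2) = rho^2 = (38/49)^2 = 0.6014

0.6014


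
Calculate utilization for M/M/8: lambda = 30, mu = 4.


rho = lambda/(c*mu) = 30/(8*4) = 0.9375

0.9375


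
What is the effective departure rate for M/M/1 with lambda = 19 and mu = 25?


For a stable queue (lambda < mu), throughput = lambda = 19 per hour

19 per hour


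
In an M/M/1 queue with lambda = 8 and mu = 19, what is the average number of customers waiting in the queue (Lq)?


rho = 8/19; Lq = rho^2/(1-rho) = 0.31

0.31


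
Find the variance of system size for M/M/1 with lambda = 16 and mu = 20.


rho = 16/20; Var(N) = rho/(1-rho)^2 = 20.0

20.0


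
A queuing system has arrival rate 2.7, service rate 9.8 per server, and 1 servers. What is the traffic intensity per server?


rho = lambda / (c * mu) = 2.7 / (1 * 9.8) = 0.2755

0.2755


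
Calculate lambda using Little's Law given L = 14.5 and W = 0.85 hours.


lambda = L / W = 14.5 / 0.85 = 17.06 per hour

17.06 per hour


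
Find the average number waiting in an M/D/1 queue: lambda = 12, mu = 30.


M/D/1: Lq = rho^2 / (2*(1-rho)) where rho = 12/30; Lq = 0.13

0.13


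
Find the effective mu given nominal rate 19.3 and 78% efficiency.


Effective rate = mu * efficiency = 19.3 * 0.78 = 15.05 per hour

15.05 per hour


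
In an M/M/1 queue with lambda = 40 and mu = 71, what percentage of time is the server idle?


Idle fraction = (1 - rho) * 100 = (1 - 40/71) * 100 = 43.7%

43.7%


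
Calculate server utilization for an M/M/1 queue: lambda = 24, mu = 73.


rho = lambda/mu = 24/73 = 0.3288

0.3288


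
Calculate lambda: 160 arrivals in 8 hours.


lambda = total arrivals / time = 160 / 8 = 20.0 per hour

20.0 per hour


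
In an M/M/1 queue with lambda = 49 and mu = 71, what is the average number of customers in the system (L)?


rho = 49/71; L = rho/(1-rho) = 2.23

2.23


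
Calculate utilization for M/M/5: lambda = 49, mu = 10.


rho = lambda/(c*mu) = 49/(5*10) = 0.98

0.98


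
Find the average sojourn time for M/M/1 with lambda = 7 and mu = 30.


W = 1/(mu - lambda) = 1/(30 - 7) = 0.0435 hours

0.0435 hours


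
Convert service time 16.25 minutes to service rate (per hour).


mu = 60 / avg_service_time = 60 / 16.25 = 3.69 per hour

3.69 per hour


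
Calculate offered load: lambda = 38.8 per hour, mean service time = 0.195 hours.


Offered load a = lambda * E[S] = 38.8 * 0.195 = 7.57 Erlangs

7.57 Erlangs


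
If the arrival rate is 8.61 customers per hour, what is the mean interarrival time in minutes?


Mean interarrival time = 60/lambda = 60/8.61 = 6.97 minutes

6.97 minutes


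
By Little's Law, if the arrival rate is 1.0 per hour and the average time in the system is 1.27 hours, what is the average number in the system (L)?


L = lambda * W = 1.0 * 1.27 = 1.27

1.27


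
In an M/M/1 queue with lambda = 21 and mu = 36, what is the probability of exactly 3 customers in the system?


rho = 21/36; P(n) = (1-rho)*rho^n = (1-21/36)*(21/36)^3 = 0.0827

0.0827


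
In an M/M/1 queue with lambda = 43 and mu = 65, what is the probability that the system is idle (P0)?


P0 = 1 - rho = 1 - 43/65 = 0.3385

0.3385


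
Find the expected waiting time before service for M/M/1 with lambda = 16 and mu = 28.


rho = 16/28; Wq = rho/(mu - lambda) = 0.0476 hours

0.0476 hours


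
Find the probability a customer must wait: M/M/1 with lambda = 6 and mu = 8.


P(wait) = rho = lambda/mu = 6/8 = 0.75

0.75


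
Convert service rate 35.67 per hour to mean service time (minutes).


Mean service time = 60/mu = 60/35.67 = 1.68 minutes

1.68 minutes


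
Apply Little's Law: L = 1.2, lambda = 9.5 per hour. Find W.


W = L / lambda = 1.2 / 9.5 = 0.1263 hours

0.1263 hours


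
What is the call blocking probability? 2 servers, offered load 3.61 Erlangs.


B(N,A) = (A^N/N!) / sum(A^k/k!, k=0..N) with N=2, A=3.61 = 0.5857

0.5857


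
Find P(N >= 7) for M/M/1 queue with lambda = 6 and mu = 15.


P(N >= 7) = rho^7 = (6/15)^7 = 0.0016

0.0016


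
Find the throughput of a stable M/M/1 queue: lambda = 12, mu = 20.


For a stable queue (lambda < mu), throughput = lambda = 12 per hour

12 per hour


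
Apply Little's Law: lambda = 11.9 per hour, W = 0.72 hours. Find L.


L = lambda * W = 11.9 * 0.72 = 8.57

8.57


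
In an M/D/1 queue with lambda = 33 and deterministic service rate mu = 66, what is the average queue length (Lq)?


M/D/1: Lq = rho^2 / (2*(1-rho)) where rho = 33/66; Lq = 0.25

0.25


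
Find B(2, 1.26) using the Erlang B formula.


B(N,A) = (A^N/N!) / sum(A^k/k!, k=0..N) with N=2, A=1.26 = 0.2599

0.2599


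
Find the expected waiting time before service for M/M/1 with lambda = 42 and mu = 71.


rho = 42/71; Wq = rho/(mu - lambda) = 0.0204 hours

0.0204 hours


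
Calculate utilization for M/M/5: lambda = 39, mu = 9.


rho = lambda/(c*mu) = 39/(5*9) = 0.8667

0.8667


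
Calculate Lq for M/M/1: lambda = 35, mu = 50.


rho = 35/50; Lq = rho^2/(1-rho) = 1.63

1.63


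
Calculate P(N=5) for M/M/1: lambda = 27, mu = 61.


rho = 27/61; P(n) = (1-rho)*rho^n = (1-27/61)*(27/61)^5 = 0.0095

0.0095


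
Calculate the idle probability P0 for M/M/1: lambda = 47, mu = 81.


P0 = 1 - rho = 1 - 47/81 = 0.4198

0.4198


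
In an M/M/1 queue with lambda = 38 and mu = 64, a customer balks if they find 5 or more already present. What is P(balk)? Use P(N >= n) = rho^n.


P(N >= 5) = rho^5 = (38/64)^5 = 0.0738

0.0738


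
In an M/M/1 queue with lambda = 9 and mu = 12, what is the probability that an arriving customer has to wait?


P(wait) = rho = lambda/mu = 9/12 = 0.75

0.75


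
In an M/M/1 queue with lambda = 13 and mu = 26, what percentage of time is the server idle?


Idle fraction = (1 - rho) * 100 = (1 - 13/26) * 100 = 50.0%

50.0%


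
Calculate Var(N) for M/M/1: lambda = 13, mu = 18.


rho = 13/18; Var(N) = rho/(1-rho)^2 = 9.36

9.36


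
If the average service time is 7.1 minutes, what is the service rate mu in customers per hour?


mu = 60 / avg_service_time = 60 / 7.1 = 8.45 per hour

8.45 per hour


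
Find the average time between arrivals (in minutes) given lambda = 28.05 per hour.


Mean interarrival time = 60/lambda = 60/28.05 = 2.14 minutes

2.14 minutes


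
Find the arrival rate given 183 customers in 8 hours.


lambda = total arrivals / time = 183 / 8 = 22.88 per hour

22.88 per hour


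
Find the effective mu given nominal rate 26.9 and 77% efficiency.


Effective rate = mu * efficiency = 26.9 * 0.77 = 20.71 per hour

20.71 per hour


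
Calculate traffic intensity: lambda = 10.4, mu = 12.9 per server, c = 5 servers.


rho = lambda / (c * mu) = 10.4 / (5 * 12.9) = 0.1612

0.1612


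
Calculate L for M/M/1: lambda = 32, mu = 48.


rho = 32/48; L = rho/(1-rho) = 2.0

2.0


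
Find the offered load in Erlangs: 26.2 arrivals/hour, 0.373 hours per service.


Offered load a = lambda * E[S] = 26.2 * 0.373 = 9.77 Erlangs

9.77 Erlangs


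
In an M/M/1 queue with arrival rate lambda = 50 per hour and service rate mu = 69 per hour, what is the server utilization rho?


rho = lambda/mu = 50/69 = 0.7246

0.7246


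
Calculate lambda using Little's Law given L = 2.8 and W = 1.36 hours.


lambda = L / W = 2.8 / 1.36 = 2.06 per hour

2.06 per hour


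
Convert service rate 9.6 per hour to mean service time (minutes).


Mean service time = 60/mu = 60/9.6 = 6.25 minutes

6.25 minutes


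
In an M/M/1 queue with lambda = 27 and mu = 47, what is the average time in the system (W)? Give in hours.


W = 1/(mu - lambda) = 1/(47 - 27) = 0.05 hours

0.05 hours


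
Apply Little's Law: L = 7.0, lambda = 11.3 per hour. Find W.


W = L / lambda = 7.0 / 11.3 = 0.6195 hours

0.6195 hours


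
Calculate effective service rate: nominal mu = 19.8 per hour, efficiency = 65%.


Effective rate = mu * efficiency = 19.8 * 0.65 = 12.87 per hour

12.87 per hour


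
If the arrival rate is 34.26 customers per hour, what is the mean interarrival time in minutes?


Mean interarrival time = 60/lambda = 60/34.26 = 1.75 minutes

1.75 minutes


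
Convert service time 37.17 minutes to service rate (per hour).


mu = 60 / avg_service_time = 60 / 37.17 = 1.61 per hour

1.61 per hour


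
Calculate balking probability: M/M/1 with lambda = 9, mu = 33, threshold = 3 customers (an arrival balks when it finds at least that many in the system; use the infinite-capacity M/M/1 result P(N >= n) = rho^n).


P(N >= 3) = rho^3 = (9/33)^3 = 0.0203

0.0203


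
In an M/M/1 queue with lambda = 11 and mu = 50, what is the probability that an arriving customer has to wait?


P(wait) = rho = lambda/mu = 11/50 = 0.22

0.22


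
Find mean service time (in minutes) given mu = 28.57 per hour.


Mean service time = 60/mu = 60/28.57 = 2.1 minutes

2.1 minutes


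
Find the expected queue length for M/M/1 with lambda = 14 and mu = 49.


rho = 14/49; Lq = rho^2/(1-rho) = 0.11

0.11


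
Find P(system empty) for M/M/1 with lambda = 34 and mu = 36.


P0 = 1 - rho = 1 - 34/36 = 0.0556

0.0556


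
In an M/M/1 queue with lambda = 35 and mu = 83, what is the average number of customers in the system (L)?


rho = 35/83; L = rho/(1-rho) = 0.73

0.73


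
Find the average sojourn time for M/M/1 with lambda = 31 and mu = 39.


W = 1/(mu - lambda) = 1/(39 - 31) = 0.125 hours

0.125 hours


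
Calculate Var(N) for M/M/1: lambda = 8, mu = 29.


rho = 8/29; Var(N) = rho/(1-rho)^2 = 0.53

0.53


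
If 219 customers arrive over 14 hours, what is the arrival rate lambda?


lambda = total arrivals / time = 219 / 14 = 15.64 per hour

15.64 per hour


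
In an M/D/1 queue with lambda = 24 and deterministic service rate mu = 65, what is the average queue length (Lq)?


M/D/1: Lq = rho^2 / (2*(1-rho)) where rho = 24/65; Lq = 0.11

0.11


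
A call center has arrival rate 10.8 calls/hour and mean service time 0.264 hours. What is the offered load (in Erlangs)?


Offered load a = lambda * E[S] = 10.8 * 0.264 = 2.85 Erlangs

2.85 Erlangs


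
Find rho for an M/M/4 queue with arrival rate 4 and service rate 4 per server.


rho = lambda/(c*mu) = 4/(4*4) = 0.25

0.25


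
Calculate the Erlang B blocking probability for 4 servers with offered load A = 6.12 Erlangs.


B(N,A) = (A^N/N!) / sum(A^k/k!, k=0..N) with N=4, A=6.12 = 0.4771

0.4771


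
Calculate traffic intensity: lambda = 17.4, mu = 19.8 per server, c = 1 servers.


rho = lambda / (c * mu) = 17.4 / (1 * 19.8) = 0.8788

0.8788


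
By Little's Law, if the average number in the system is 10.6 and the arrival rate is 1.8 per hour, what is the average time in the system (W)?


W = L / lambda = 10.6 / 1.8 = 5.8889 hours

5.8889 hours


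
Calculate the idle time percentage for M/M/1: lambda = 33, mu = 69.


Idle fraction = (1 - rho) * 100 = (1 - 33/69) * 100 = 52.2%

52.2%


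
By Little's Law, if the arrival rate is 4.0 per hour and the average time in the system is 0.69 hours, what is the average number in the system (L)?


L = lambda * W = 4.0 * 0.69 = 2.76

2.76


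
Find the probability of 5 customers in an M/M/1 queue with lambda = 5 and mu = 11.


rho = 5/11; P(n) = (1-rho)*rho^n = (1-5/11)*(5/11)^5 = 0.0106

0.0106


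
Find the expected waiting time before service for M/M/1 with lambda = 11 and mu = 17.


rho = 11/17; Wq = rho/(mu - lambda) = 0.1078 hours

0.1078 hours


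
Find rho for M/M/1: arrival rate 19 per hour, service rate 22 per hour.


rho = lambda/mu = 19/22 = 0.8636

0.8636


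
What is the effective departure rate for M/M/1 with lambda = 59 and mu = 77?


For a stable queue (lambda < mu), throughput = lambda = 59 per hour

59 per hour


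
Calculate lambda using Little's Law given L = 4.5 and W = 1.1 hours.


lambda = L / W = 4.5 / 1.1 = 4.09 per hour

4.09 per hour


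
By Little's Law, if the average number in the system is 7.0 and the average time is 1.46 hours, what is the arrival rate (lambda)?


lambda = L / W = 7.0 / 1.46 = 4.79 per hour

4.79 per hour


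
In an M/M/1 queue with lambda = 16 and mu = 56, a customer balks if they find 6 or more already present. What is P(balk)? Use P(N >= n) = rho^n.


P(N >= 6) = rho^6 = (16/56)^6 = 0.0005

0.0005


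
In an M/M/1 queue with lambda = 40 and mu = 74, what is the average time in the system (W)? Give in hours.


W = 1/(mu - lambda) = 1/(74 - 40) = 0.0294 hours

0.0294 hours


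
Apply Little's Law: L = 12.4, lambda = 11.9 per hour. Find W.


W = L / lambda = 12.4 / 11.9 = 1.042 hours

1.042 hours


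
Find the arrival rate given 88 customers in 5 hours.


lambda = total arrivals / time = 88 / 5 = 17.6 per hour

17.6 per hour


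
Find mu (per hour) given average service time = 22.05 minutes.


mu = 60 / avg_service_time = 60 / 22.05 = 2.72 per hour

2.72 per hour


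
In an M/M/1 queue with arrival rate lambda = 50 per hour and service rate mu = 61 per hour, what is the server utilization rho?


rho = lambda/mu = 50/61 = 0.8197

0.8197


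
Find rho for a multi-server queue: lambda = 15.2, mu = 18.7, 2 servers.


rho = lambda / (c * mu) = 15.2 / (2 * 18.7) = 0.4064

0.4064


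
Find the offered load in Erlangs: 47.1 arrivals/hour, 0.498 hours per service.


Offered load a = lambda * E[S] = 47.1 * 0.498 = 23.46 Erlangs

23.46 Erlangs


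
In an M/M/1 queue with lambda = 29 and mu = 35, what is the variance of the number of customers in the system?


rho = 29/35; Var(N) = rho/(1-rho)^2 = 28.19

28.19


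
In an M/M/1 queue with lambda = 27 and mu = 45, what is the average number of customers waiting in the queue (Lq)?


rho = 27/45; Lq = rho^2/(1-rho) = 0.9

0.9


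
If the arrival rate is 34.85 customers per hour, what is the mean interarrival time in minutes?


Mean interarrival time = 60/lambda = 60/34.85 = 1.72 minutes

1.72 minutes


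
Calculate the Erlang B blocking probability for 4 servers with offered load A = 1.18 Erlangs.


B(N,A) = (A^N/N!) / sum(A^k/k!, k=0..N) with N=4, A=1.18 = 0.025

0.025


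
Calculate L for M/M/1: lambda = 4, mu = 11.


rho = 4/11; L = rho/(1-rho) = 0.57

0.57


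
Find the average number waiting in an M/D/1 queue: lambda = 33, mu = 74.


M/D/1: Lq = rho^2 / (2*(1-rho)) where rho = 33/74; Lq = 0.18

0.18


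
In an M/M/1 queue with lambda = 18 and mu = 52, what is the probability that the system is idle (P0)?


P0 = 1 - rho = 1 - 18/52 = 0.6538

0.6538


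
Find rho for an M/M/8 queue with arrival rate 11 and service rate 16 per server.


rho = lambda/(c*mu) = 11/(8*16) = 0.0859

0.0859


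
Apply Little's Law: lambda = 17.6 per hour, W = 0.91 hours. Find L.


L = lambda * W = 17.6 * 0.91 = 16.02

16.02


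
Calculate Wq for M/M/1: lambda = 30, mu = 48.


rho = 30/48; Wq = rho/(mu - lambda) = 0.0347 hours

0.0347 hours


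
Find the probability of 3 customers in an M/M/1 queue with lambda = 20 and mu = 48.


rho = 20/48; P(n) = (1-rho)*rho^n = (1-20/48)*(20/48)^3 = 0.0422

0.0422


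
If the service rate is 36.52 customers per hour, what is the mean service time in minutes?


Mean service time = 60/mu = 60/36.52 = 1.64 minutes

1.64 minutes


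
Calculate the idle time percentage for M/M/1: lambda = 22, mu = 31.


Idle fraction = (1 - rho) * 100 = (1 - 22/31) * 100 = 29.0%

29.0%


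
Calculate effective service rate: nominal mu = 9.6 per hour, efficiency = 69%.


Effective rate = mu * efficiency = 9.6 * 0.69 = 6.62 per hour

6.62 per hour


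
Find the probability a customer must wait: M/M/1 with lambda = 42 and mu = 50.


P(wait) = rho = lambda/mu = 42/50 = 0.84

0.84


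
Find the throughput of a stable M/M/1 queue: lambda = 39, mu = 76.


For a stable queue (lambda < mu), throughput = lambda = 39 per hour

39 per hour


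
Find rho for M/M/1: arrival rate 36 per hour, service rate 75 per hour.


rho = lambda/mu = 36/75 = 0.48

0.48


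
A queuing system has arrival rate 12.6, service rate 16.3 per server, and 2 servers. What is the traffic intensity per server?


rho = lambda / (c * mu) = 12.6 / (2 * 16.3) = 0.3865

0.3865


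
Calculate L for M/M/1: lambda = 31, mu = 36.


rho = 31/36; L = rho/(1-rho) = 6.2

6.2


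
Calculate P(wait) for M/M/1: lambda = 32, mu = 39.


P(wait) = rho = lambda/mu = 32/39 = 0.8205

0.8205


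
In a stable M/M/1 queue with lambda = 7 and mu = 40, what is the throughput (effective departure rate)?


For a stable queue (lambda < mu), throughput = lambda = 7 per hour

7 per hour


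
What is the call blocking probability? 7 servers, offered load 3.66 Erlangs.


B(N,A) = (A^N/N!) / sum(A^k/k!, k=0..N) with N=7, A=3.66 = 0.0465

0.0465


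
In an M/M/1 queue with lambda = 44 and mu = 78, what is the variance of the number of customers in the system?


rho = 44/78; Var(N) = rho/(1-rho)^2 = 2.97

2.97


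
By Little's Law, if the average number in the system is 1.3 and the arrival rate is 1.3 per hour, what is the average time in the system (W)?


W = L / lambda = 1.3 / 1.3 = 1.0 hours

1.0 hours


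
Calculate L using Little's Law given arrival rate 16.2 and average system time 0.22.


L = lambda * W = 16.2 * 0.22 = 3.56

3.56


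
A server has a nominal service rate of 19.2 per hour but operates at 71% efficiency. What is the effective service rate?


Effective rate = mu * efficiency = 19.2 * 0.71 = 13.63 per hour

13.63 per hour


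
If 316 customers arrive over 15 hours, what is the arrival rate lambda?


lambda = total arrivals / time = 316 / 15 = 21.07 per hour

21.07 per hour


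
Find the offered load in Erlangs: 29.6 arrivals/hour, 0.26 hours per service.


Offered load a = lambda * E[S] = 29.6 * 0.26 = 7.7 Erlangs

7.7 Erlangs


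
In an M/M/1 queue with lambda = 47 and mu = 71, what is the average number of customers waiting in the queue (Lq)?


rho = 47/71; Lq = rho^2/(1-rho) = 1.3

1.3


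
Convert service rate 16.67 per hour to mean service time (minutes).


Mean service time = 60/mu = 60/16.67 = 3.6 minutes

3.6 minutes


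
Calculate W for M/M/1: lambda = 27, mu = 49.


W = 1/(mu - lambda) = 1/(49 - 27) = 0.0455 hours

0.0455 hours


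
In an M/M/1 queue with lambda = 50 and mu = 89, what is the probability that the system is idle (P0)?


P0 = 1 - rho = 1 - 50/89 = 0.4382

0.4382
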